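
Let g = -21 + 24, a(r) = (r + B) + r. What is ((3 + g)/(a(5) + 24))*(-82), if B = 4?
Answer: -246/19 ≈ -12.947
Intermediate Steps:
a(r) = 4 + 2*r (a(r) = (r + 4) + r = (4 + r) + r = 4 + 2*r)
g = 3
((3 + g)/(a(5) + 24))*(-82) = ((3 + 3)/((4 + 2*5) + 24))*(-82) = (6/((4 + 10) + 24))*(-82) = (6/(14 + 24))*(-82) = (6/38)*(-82) = (6*(1/38))*(-82) = (3/19)*(-82) = -246/19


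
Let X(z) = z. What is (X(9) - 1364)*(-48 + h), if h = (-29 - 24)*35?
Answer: 2578565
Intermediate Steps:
h = -1855 (h = -53*35 = -1855)
(X(9) - 1364)*(-48 + h) = (9 - 1364)*(-48 - 1855) = -1355*(-1903) = 2578565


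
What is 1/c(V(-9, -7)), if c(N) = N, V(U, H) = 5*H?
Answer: -1/35 ≈ -0.028571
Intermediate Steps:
1/c(V(-9, -7)) = 1/(5*(-7)) = 1/(-35) = -1/35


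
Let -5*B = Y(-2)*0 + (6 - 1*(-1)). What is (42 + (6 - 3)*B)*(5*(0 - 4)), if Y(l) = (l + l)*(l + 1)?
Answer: -756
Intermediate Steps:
Y(l) = 2*l*(1 + l) (Y(l) = (2*l)*(1 + l) = 2*l*(1 + l))
B = -7/5 (B = -((2*(-2)*(1 - 2))*0 + (6 - 1*(-1)))/5 = -((2*(-2)*(-1))*0 + (6 + 1))/5 = -(4*0 + 7)/5 = -(0 + 7)/5 = -⅕*7 = -7/5 ≈ -1.4000)
(42 + (6 - 3)*B)*(5*(0 - 4)) = (42 + (6 - 3)*(-7/5))*(5*(0 - 4)) = (42 + 3*(-7/5))*(5*(-4)) = (42 - 21/5)*(-20) = (189/5)*(-20) = -756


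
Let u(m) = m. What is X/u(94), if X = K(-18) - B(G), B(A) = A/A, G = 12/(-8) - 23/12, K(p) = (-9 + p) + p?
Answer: -23/47 ≈ -0.48936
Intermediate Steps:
K(p) = -9 + 2*p
G = -41/12 (G = 12*(-⅛) - 23*1/12 = -3/2 - 23/12 = -41/12 ≈ -3.4167)
B(A) = 1
X = -46 (X = (-9 + 2*(-18)) - 1*1 = (-9 - 36) - 1 = -45 - 1 = -46)
X/u(94) = -46/94 = -46*1/94 = -23/47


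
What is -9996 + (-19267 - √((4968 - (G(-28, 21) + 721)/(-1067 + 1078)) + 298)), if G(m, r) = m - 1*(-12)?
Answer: -29263 - √629431/11 ≈ -29335.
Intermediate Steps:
G(m, r) = 12 + m (G(m, r) = m + 12 = 12 + m)
-9996 + (-19267 - √((4968 - (G(-28, 21) + 721)/(-1067 + 1078)) + 298)) = -9996 + (-19267 - √((4968 - ((12 - 28) + 721)/(-1067 + 1078)) + 298)) = -9996 + (-19267 - √((4968 - (-16 + 721)/11) + 298)) = -9996 + (-19267 - √((4968 - 705/11) + 298)) = -9996 + (-19267 - √(53943/11 + 298)) = -9996 + (-19267 - √(57221/11)) = -9996 + (-19267 - √629431/11) = -29263 - √629431/11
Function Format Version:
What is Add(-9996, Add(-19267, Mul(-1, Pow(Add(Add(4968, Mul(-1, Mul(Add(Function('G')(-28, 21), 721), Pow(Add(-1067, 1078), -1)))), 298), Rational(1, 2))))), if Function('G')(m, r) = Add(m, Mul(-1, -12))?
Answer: Add(-29263, Mul(Rational(-1, 11), Pow(629431, Rational(1, 2)))) ≈ -29335.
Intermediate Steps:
Function('G')(m, r) = Add(12, m) (Function('G')(m, r) = Add(m, 12) = Add(12, m))
Add(-9996, Add(-19267, Mul(-1, Pow(Add(Add(4968, Mul(-1, Mul(Add(Function('G')(-28, 21), 721), Pow(Add(-1067, 1078), -1)))), 298), Rational(1, 2))))) = Add(-9996, Add(-19267, Mul(-1, Pow(Add(Add(4968, Mul(-1, Mul(Add(Add(12, -28), 721), Pow(Add(-1067, 1078), -1)))), 298), Rational(1, 2))))) = Add(-9996, Add(-19267, Mul(-1, Pow(Add(Add(4968, Mul(-1, Mul(Add(-16, 721), Pow(11, -1)))), 298), Rational(1, 2))))) = Add(-9996, Add(-19267, Mul(-1, Pow(Add(Add(4968, Mul(-1, Mul(705, Rational(1, 11)))), 298), Rational(1, 2))))) = Add(-9996, Add(-19267, Mul(-1, Pow(Add(Add(4968, Mul(-1, Rational(705, 11))), 298), Rational(1, 2))))) = Add(-9996, Add(-19267, Mul(-1, Pow(Add(Add(4968, Rational(-705, 11)), 298), Rational(1, 2))))) = Add(-9996, Add(-19267, Mul(-1, Pow(Add(Rational(53943, 11), 298), Rational(1, 2))))) = Add(-9996, Add(-19267, Mul(-1, Pow(Rational(57221, 11), Rational(1, 2))))) = Add(-9996, Add(-19267, Mul(-1, Mul(Rational(1, 11), Pow(629431, Rational(1, 2)))))) = Add(-9996, Add(-19267, Mul(Rational(-1, 11), Pow(629431, Rational(1, 2))))) = Add(-29263, Mul(Rational(-1, 11), Pow(629431, Rational(1, 2))))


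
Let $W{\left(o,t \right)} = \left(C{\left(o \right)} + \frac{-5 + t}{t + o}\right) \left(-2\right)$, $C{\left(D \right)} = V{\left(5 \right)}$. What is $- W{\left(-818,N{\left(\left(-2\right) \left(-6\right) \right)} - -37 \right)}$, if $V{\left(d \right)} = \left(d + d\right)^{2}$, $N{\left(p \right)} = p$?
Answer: $\frac{153712}{769} \approx 199.89$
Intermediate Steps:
$V{\left(d \right)} = 4 d^{2}$ ($V{\left(d \right)} = \left(2 d\right)^{2} = 4 d^{2}$)
$C{\left(D \right)} = 100$ ($C{\left(D \right)} = 4 \cdot 5^{2} = 4 \cdot 25 = 100$)
$W{\left(o,t \right)} = -200 - \frac{2 \left(-5 + t\right)}{o + t}$ ($W{\left(o,t \right)} = \left(100 + \frac{-5 + t}{t + o}\right) \left(-2\right) = \left(100 + \frac{-5 + t}{o + t}\right) \left(-2\right) = -200 - \frac{2 \left(-5 + t\right)}{o + t}$)
$- W{\left(-818,N{\left(\left(-2\right) \left(-6\right) \right)} - -37 \right)} = - \frac{2 \left(5 - 101 \left(\left(-2\right) \left(-6\right) - -37\right) - -81800\right)}{-818 - -49} = - \frac{2 \left(5 - 101 \left(12 + 37\right) + 81800\right)}{-818 + \left(12 + 37\right)} = - \frac{2 \left(5 - 4949 + 81800\right)}{-818 + 49} = - \frac{2 \left(5 - 4949 + 81800\right)}{-769} = - \frac{2 \left(-1\right) 76856}{769} = \left(-1\right) \left(- \frac{153712}{769}\right) = \frac{153712}{769}$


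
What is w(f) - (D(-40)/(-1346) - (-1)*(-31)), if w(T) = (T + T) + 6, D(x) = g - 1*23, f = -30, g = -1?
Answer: -15491/673 ≈ -23.018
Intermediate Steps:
D(x) = -24 (D(x) = -1 - 1*23 = -1 - 23 = -24)
w(T) = 6 + 2*T (w(T) = 2*T + 6 = 6 + 2*T)
w(f) - (D(-40)/(-1346) - (-1)*(-31)) = (6 + 2*(-30)) - (-24/(-1346) - (-1)*(-31)) = (6 - 60) - (-24*(-1/1346) - 1*31) = -54 - (12/673 - 31) = -54 - 1*(-20851/673) = -54 + 20851/673 = -15491/673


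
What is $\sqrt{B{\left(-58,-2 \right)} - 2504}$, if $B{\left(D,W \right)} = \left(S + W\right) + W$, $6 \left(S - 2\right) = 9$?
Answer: $\frac{i \sqrt{10018}}{2} \approx 50.045 i$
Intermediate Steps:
$S = \frac{7}{2}$ ($S = 2 + \frac{1}{6} \cdot 9 = 2 + \frac{3}{2} = \frac{7}{2} \approx 3.5$)
$B{\left(D,W \right)} = \frac{7}{2} + 2 W$ ($B{\left(D,W \right)} = \left(\frac{7}{2} + W\right) + W = \frac{7}{2} + 2 W$)
$\sqrt{B{\left(-58,-2 \right)} - 2504} = \sqrt{\left(\frac{7}{2} + 2 \left(-2\right)\right) - 2504} = \sqrt{\left(\frac{7}{2} - 4\right) - 2504} = \sqrt{- \frac{1}{2} - 2504} = \sqrt{- \frac{5009}{2}} = \frac{i \sqrt{10018}}{2}$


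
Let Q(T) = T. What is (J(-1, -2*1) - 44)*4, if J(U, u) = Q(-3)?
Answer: -188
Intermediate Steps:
J(U, u) = -3
(J(-1, -2*1) - 44)*4 = (-3 - 44)*4 = -47*4 = -188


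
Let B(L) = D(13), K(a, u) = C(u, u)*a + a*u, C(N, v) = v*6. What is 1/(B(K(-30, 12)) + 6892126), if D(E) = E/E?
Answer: 1/6892127 ≈ 1.4509e-7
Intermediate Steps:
C(N, v) = 6*v
K(a, u) = 7*a*u (K(a, u) = (6*u)*a + a*u = 6*a*u + a*u = 7*a*u)
D(E) = 1
B(L) = 1
1/(B(K(-30, 12)) + 6892126) = 1/(1 + 6892126) = 1/6892127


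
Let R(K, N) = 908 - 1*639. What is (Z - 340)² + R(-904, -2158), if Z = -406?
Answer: 556785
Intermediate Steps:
R(K, N) = 269 (R(K, N) = 908 - 639 = 269)
(Z - 340)² + R(-904, -2158) = (-406 - 340)² + 269 = (-746)² + 269 = 556516 + 269 = 556785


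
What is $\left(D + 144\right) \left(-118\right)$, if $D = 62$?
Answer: $-24308$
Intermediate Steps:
$\left(D + 144\right) \left(-118\right) = \left(62 + 144\right) \left(-118\right) = 206 \left(-118\right) = -24308$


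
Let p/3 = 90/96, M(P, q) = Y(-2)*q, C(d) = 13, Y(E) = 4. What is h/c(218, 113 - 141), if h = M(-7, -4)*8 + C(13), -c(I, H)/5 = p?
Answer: 368/45 ≈ 8.1778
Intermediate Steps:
M(P, q) = 4*q
p = 45/16 (p = 3*(90/96) = 3*(90*(1/96)) = 3*(15/16) = 45/16 ≈ 2.8125)
c(I, H) = -225/16 (c(I, H) = -5*45/16 = -225/16)
h = -115 (h = (4*(-4))*8 + 13 = -16*8 + 13 = -128 + 13 = -115)
h/c(218, 113 - 141) = -115/(-225/16) = -115*(-16/225) = 368/45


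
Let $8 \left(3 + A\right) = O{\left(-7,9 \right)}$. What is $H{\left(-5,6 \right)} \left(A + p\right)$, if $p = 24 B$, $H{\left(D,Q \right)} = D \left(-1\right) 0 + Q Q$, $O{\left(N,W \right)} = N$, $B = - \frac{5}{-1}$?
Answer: $\frac{8361}{2} \approx 4180.5$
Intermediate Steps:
$B = 5$ ($B = \left(-5\right) \left(-1\right) = 5$)
$A = - \frac{31}{8}$ ($A = -3 + \frac{1}{8} \left(-7\right) = -3 - \frac{7}{8} = - \frac{31}{8} \approx -3.875$)
$H{\left(D,Q \right)} = Q^{2}$ ($H{\left(D,Q \right)} = - D 0 + Q^{2} = 0 + Q^{2} = Q^{2}$)
$p = 120$ ($p = 24 \cdot 5 = 120$)
$H{\left(-5,6 \right)} \left(A + p\right) = 6^{2} \left(- \frac{31}{8} + 120\right) = 36 \cdot \frac{929}{8} = \frac{8361}{2}$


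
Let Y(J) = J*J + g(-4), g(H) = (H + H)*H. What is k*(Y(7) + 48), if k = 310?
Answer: 39990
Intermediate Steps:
g(H) = 2*H**2 (g(H) = (2*H)*H = 2*H**2)
Y(J) = 32 + J**2 (Y(J) = J*J + 2*(-4)**2 = J**2 + 2*16 = J**2 + 32 = 32 + J**2)
k*(Y(7) + 48) = 310*((32 + 7**2) + 48) = 310*((32 + 49) + 48) = 310*(81 + 48) = 310*129 = 39990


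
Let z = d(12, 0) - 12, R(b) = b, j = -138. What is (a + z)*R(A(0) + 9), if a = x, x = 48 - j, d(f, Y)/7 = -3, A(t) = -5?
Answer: 612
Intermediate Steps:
d(f, Y) = -21 (d(f, Y) = 7*(-3) = -21)
x = 186 (x = 48 - 1*(-138) = 48 + 138 = 186)
a = 186
z = -33 (z = -21 - 12 = -33)
(a + z)*R(A(0) + 9) = (186 - 33)*(-5 + 9) = 153*4 = 612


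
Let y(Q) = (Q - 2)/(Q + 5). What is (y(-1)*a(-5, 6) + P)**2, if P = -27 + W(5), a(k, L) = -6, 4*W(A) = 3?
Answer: 7569/16 ≈ 473.06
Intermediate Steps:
W(A) = 3/4 (W(A) = (1/4)*3 = 3/4)
y(Q) = (-2 + Q)/(5 + Q)
P = -105/4 (P = -27 + 3/4 = -105/4 ≈ -26.250)
(y(-1)*a(-5, 6) + P)**2 = (((-2 - 1)/(5 - 1))*(-6) - 105/4)**2 = ((-3/4)*(-6) - 105/4)**2 = (((1/4)*(-3))*(-6) - 105/4)**2 = (-3/4*(-6) - 105/4)**2 = (9/2 - 105/4)**2 = (-87/4)**2 = 7569/16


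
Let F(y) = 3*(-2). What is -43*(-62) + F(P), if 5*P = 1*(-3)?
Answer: 2660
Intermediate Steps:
P = -⅗ (P = (1*(-3))/5 = (⅕)*(-3) = -⅗ ≈ -0.60000)
F(y) = -6
-43*(-62) + F(P) = -43*(-62) - 6 = 2666 - 6 = 2660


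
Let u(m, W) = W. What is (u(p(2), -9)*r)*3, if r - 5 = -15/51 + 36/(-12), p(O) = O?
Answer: -783/17 ≈ -46.059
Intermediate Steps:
r = 29/17 (r = 5 + (-15/51 + 36/(-12)) = 5 + (-15*1/51 + 36*(-1/12)) = 5 + (-5/17 - 3) = 5 - 56/17 = 29/17 ≈ 1.7059)
(u(p(2), -9)*r)*3 = -9*29/17*3 = -261/17*3 = -783/17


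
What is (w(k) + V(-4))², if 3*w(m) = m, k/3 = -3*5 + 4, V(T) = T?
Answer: 225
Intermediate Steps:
k = -33 (k = 3*(-3*5 + 4) = 3*(-15 + 4) = 3*(-11) = -33)
w(m) = m/3
(w(k) + V(-4))² = ((⅓)*(-33) - 4)² = (-11 - 4)² = (-15)² = 225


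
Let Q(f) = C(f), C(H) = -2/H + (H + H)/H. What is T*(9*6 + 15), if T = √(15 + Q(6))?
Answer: 115*√6 ≈ 281.69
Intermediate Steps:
C(H) = 2 - 2/H (C(H) = -2/H + (2*H)/H = -2/H + 2 = 2 - 2/H)
Q(f) = 2 - 2/f
T = 5*√6/3 (T = √(15 + (2 - 2/6)) = √(15 + (2 - 2*⅙)) = √(15 + (2 - ⅓)) = √(15 + 5/3) = √(50/3) = 5*√6/3 ≈ 4.0825)
T*(9*6 + 15) = (5*√6/3)*(9*6 + 15) = (5*√6/3)*(54 + 15) = (5*√6/3)*69 = 115*√6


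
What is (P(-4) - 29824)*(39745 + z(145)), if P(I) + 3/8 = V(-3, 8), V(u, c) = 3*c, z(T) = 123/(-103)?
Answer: -243982345409/206 ≈ -1.1844e+9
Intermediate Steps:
z(T) = -123/103 (z(T) = 123*(-1/103) = -123/103)
P(I) = 189/8 (P(I) = -3/8 + 3*8 = -3/8 + 24 = 189/8)
(P(-4) - 29824)*(39745 + z(145)) = (189/8 - 29824)*(39745 - 123/103) = -238403/8*4093612/103 = -243982345409/206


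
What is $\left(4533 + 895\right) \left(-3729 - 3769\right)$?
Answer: $-40699144$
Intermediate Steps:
$\left(4533 + 895\right) \left(-3729 - 3769\right) = 5428 \left(-7498\right) = -40699144$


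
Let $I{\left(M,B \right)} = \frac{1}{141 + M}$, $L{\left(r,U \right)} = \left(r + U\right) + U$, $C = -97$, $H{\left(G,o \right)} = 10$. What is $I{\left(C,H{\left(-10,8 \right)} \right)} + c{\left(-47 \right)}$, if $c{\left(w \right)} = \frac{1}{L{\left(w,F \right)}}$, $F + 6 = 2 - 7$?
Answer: $\frac{25}{3036} \approx 0.0082345$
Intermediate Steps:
$F = -11$ ($F = -6 + \left(2 - 7\right) = -6 - 5 = -11$)
$L{\left(r,U \right)} = r + 2 U$ ($L{\left(r,U \right)} = \left(U + r\right) + U = r + 2 U$)
$c{\left(w \right)} = \frac{1}{-22 + w}$ ($c{\left(w \right)} = \frac{1}{w + 2 \left(-11\right)} = \frac{1}{w - 22} = \frac{1}{-22 + w}$)
$I{\left(C,H{\left(-10,8 \right)} \right)} + c{\left(-47 \right)} = \frac{1}{141 - 97} + \frac{1}{-22 - 47} = \frac{1}{44} + \frac{1}{-69} = \frac{1}{44} - \frac{1}{69} = \frac{25}{3036}$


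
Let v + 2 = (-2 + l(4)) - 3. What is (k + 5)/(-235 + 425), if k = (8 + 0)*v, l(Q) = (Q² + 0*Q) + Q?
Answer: 109/190 ≈ 0.57368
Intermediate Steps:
l(Q) = Q + Q² (l(Q) = (Q² + 0) + Q = Q² + Q = Q + Q²)
v = 13 (v = -2 + ((-2 + 4*(1 + 4)) - 3) = -2 + ((-2 + 4*5) - 3) = -2 + ((-2 + 20) - 3) = -2 + (18 - 3) = -2 + 15 = 13)
k = 104 (k = (8 + 0)*13 = 8*13 = 104)
(k + 5)/(-235 + 425) = (104 + 5)/(-235 + 425) = 109/190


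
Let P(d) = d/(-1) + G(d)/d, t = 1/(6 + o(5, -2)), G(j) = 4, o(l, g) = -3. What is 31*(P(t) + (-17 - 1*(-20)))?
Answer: 1364/3 ≈ 454.67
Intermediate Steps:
t = ⅓ (t = 1/(6 - 3) = 1/3 = ⅓ ≈ 0.33333)
P(d) = -d + 4/d (P(d) = d/(-1) + 4/d = d*(-1) + 4/d = -d + 4/d)
31*(P(t) + (-17 - 1*(-20))) = 31*((-1*⅓ + 4/(⅓)) + (-17 - 1*(-20))) = 31*((-⅓ + 4*3) + (-17 + 20)) = 31*((-⅓ + 12) + 3) = 31*(35/3 + 3) = 31*(44/3) = 1364/3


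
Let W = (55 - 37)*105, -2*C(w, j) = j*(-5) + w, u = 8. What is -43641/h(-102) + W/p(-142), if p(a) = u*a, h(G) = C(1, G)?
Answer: 49093281/290248 ≈ 169.14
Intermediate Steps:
C(w, j) = -w/2 + 5*j/2 (C(w, j) = -(j*(-5) + w)/2 = -(-5*j + w)/2 = -(w - 5*j)/2 = -w/2 + 5*j/2)
h(G) = -1/2 + 5*G/2 (h(G) = -1/2*1 + 5*G/2 = -1/2 + 5*G/2)
p(a) = 8*a
W = 1890 (W = 18*105 = 1890)
-43641/h(-102) + W/p(-142) = -43641/(-1/2 + (5/2)*(-102)) + 1890/((8*(-142))) = -43641/(-1/2 - 255) + 1890/(-1136) = -43641/(-511/2) + 1890*(-1/1136) = -43641*(-2/511) - 945/568 = 87282/511 - 945/568 = 49093281/290248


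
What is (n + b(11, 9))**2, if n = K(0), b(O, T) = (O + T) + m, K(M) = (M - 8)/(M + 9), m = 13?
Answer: 83521/81 ≈ 1031.1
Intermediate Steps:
K(M) = (-8 + M)/(9 + M)
b(O, T) = 13 + O + T (b(O, T) = (O + T) + 13 = 13 + O + T)
n = -8/9 (n = (-8 + 0)/(9 + 0) = -8/9 ≈ -0.88889)
(n + b(11, 9))**2 = (-8/9 + (13 + 11 + 9))**2 = (-8/9 + 33)**2 = (289/9)**2 = 83521/81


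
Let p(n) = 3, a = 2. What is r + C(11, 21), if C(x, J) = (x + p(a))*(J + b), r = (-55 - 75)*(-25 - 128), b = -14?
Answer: 19988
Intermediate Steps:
r = 19890 (r = -130*(-153) = 19890)
C(x, J) = (-14 + J)*(3 + x) (C(x, J) = (x + 3)*(J - 14) = (3 + x)*(-14 + J) = (-14 + J)*(3 + x))
r + C(11, 21) = 19890 + (-42 - 14*11 + 3*21 + 21*11) = 19890 + (-42 - 154 + 63 + 231) = 19890 + 98 = 19988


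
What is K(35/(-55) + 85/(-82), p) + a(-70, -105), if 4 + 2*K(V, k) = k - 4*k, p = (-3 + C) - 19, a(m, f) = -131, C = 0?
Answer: -100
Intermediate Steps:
p = -22 (p = (-3 + 0) - 19 = -3 - 19 = -22)
K(V, k) = -2 - 3*k/2 (K(V, k) = -2 + (k - 4*k)/2 = -2 + (-3*k)/2 = -2 - 3*k/2)
K(35/(-55) + 85/(-82), p) + a(-70, -105) = (-2 - 3/2*(-22)) - 131 = (-2 + 33) - 131 = 31 - 131 = -100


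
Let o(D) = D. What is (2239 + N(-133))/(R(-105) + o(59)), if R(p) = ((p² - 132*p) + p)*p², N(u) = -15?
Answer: 2224/273199559 ≈ 8.1406e-6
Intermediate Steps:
R(p) = p²*(p² - 131*p) (R(p) = (p² - 131*p)*p² = p²*(p² - 131*p))
(2239 + N(-133))/(R(-105) + o(59)) = (2239 - 15)/((-105)³*(-131 - 105) + 59) = 2224/(-1157625*(-236) + 59) = 2224/(273199500 + 59) = 2224/273199559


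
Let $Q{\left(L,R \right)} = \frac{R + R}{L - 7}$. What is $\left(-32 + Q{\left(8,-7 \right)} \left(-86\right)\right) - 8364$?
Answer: $-7192$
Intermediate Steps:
$Q{\left(L,R \right)} = \frac{2 R}{-7 + L}$
$\left(-32 + Q{\left(8,-7 \right)} \left(-86\right)\right) - 8364 = \left(-32 + 2 \left(-7\right) \frac{1}{-7 + 8} \left(-86\right)\right) - 8364 = \left(-32 + 2 \left(-7\right) 1^{-1} \left(-86\right)\right) - 8364 = \left(-32 + 2 \left(-7\right) 1 \left(-86\right)\right) - 8364 = \left(-32 - -1204\right) - 8364 = \left(-32 + 1204\right) - 8364 = 1172 - 8364 = -7192$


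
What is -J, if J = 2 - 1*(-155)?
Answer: -157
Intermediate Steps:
J = 157 (J = 2 + 155 = 157)
-J = -1*157 = -157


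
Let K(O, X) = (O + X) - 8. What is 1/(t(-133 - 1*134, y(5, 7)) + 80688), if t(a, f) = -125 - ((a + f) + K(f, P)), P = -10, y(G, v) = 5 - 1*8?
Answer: 1/80854 ≈ 1.2368e-5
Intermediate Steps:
y(G, v) = -3 (y(G, v) = 5 - 8 = -3)
K(O, X) = -8 + O + X
t(a, f) = -107 - a - 2*f (t(a, f) = -125 - ((a + f) + (-8 + f - 10)) = -125 - ((a + f) + (-18 + f)) = -125 - (-18 + a + 2*f) = -125 + (18 - a - 2*f) = -107 - a - 2*f)
1/(t(-133 - 1*134, y(5, 7)) + 80688) = 1/((-107 - (-133 - 1*134) - 2*(-3)) + 80688) = 1/((-107 - (-133 - 134) + 6) + 80688) = 1/((-107 - 1*(-267) + 6) + 80688) = 1/((-107 + 267 + 6) + 80688) = 1/(166 + 80688) = 1/80854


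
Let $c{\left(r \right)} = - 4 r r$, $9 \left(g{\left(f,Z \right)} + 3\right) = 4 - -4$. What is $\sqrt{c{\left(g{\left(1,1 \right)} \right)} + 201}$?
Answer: $\frac{\sqrt{14837}}{9} \approx 13.534$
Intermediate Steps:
$g{\left(f,Z \right)} = - \frac{19}{9}$ ($g{\left(f,Z \right)} = -3 + \frac{4 - -4}{9} = -3 + \frac{4 + 4}{9} = -3 + \frac{1}{9} \cdot 8 = -3 + \frac{8}{9} = - \frac{19}{9}$)
$c{\left(r \right)} = - 4 r^{2}$
$\sqrt{c{\left(g{\left(1,1 \right)} \right)} + 201} = \sqrt{- 4 \left(- \frac{19}{9}\right)^{2} + 201} = \sqrt{\left(-4\right) \frac{361}{81} + 201} = \sqrt{- \frac{1444}{81} + 201} = \sqrt{\frac{14837}{81}} = \frac{\sqrt{14837}}{9}$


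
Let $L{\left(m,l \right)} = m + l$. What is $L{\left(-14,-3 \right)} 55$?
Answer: $-935$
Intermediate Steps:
$L{\left(m,l \right)} = l + m$
$L{\left(-14,-3 \right)} 55 = \left(-3 - 14\right) 55 = \left(-17\right) 55 = -935$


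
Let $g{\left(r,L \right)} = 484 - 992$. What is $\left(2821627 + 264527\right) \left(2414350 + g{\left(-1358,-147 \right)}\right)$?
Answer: $7449488143668$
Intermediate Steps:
$g{\left(r,L \right)} = -508$ ($g{\left(r,L \right)} = 484 - 992 = -508$)
$\left(2821627 + 264527\right) \left(2414350 + g{\left(-1358,-147 \right)}\right) = \left(2821627 + 264527\right) \left(2414350 - 508\right) = 3086154 \cdot 2413842 = 7449488143668$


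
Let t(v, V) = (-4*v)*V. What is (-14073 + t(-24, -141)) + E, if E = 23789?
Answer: -3820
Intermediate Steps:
t(v, V) = -4*V*v
(-14073 + t(-24, -141)) + E = (-14073 - 4*(-141)*(-24)) + 23789 = (-14073 - 13536) + 23789 = -27609 + 23789 = -3820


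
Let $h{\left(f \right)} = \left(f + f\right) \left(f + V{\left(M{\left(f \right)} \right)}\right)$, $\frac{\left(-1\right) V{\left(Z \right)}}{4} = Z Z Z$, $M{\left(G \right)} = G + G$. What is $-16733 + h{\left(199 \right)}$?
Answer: $-100367246395$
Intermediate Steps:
$M{\left(G \right)} = 2 G$
$V{\left(Z \right)} = - 4 Z^{3}$ ($V{\left(Z \right)} = - 4 Z Z Z = - 4 Z^{2} Z = - 4 Z^{3}$)
$h{\left(f \right)} = 2 f \left(f - 32 f^{3}\right)$ ($h{\left(f \right)} = \left(f + f\right) \left(f - 4 \left(2 f\right)^{3}\right) = 2 f \left(f - 4 \cdot 8 f^{3}\right) = 2 f \left(f - 32 f^{3}\right)$)
$-16733 + h{\left(199 \right)} = -16733 + 199^{2} \left(2 - 64 \cdot 199^{2}\right) = -16733 + 39601 \left(2 - 2534464\right) = -16733 + 39601 \left(-2534462\right) = -16733 - 100367229662 = -100367246395$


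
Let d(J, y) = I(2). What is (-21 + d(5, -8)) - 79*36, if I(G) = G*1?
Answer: -2863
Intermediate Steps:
I(G) = G
d(J, y) = 2
(-21 + d(5, -8)) - 79*36 = (-21 + 2) - 79*36 = -19 - 2844 = -2863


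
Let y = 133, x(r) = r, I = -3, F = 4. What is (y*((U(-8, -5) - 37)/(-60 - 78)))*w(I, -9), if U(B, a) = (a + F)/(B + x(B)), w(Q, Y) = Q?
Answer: -78603/736 ≈ -106.80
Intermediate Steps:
U(B, a) = (4 + a)/(2*B) (U(B, a) = (a + 4)/(B + B) = (4 + a)/((2*B)) = (4 + a)*(1/(2*B)) = (4 + a)/(2*B))
(y*((U(-8, -5) - 37)/(-60 - 78)))*w(I, -9) = (133*(((1/2)*(4 - 5)/(-8) - 37)/(-60 - 78)))*(-3) = (133*(((1/2)*(-1/8)*(-1) - 37)/(-138)))*(-3) = (133*((1/16 - 37)*(-1/138)))*(-3) = (133*(-591/16*(-1/138)))*(-3) = (133*(197/736))*(-3) = (26201/736)*(-3) = -78603/736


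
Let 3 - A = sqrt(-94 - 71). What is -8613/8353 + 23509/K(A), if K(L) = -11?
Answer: -196465420/91883 ≈ -2138.2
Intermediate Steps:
A = 3 - I*sqrt(165) (A = 3 - sqrt(-94 - 71) = 3 - sqrt(-165) = 3 - I*sqrt(165) ≈ 3.0 - 12.845*I)
-8613/8353 + 23509/K(A) = -8613/8353 + 23509/(-11) = -8613*1/8353 + 23509*(-1/11) = -8613/8353 - 23509/11 = -196465420/91883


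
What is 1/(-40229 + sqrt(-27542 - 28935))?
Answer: -40229/1618428918 - I*sqrt(56477)/1618428918 ≈ -2.4857e-5 - 1.4684e-7*I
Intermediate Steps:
1/(-40229 + sqrt(-27542 - 28935)) = 1/(-40229 + sqrt(-56477)) = 1/(-40229 + I*sqrt(56477))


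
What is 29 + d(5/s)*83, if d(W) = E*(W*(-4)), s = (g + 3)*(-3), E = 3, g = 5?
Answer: 473/2 ≈ 236.50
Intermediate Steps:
s = -24 (s = (5 + 3)*(-3) = 8*(-3) = -24)
d(W) = -12*W (d(W) = 3*(W*(-4)) = 3*(-4*W) = -12*W)
29 + d(5/s)*83 = 29 - 60/(-24)*83 = 29 - 60*(-1)/24*83 = 29 - 12*(-5/24)*83 = 29 + (5/2)*83 = 29 + 415/2 = 473/2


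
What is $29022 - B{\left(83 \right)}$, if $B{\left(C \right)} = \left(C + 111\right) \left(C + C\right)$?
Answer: $-3182$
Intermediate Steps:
$B{\left(C \right)} = 2 C \left(111 + C\right)$ ($B{\left(C \right)} = \left(111 + C\right) 2 C = 2 C \left(111 + C\right)$)
$29022 - B{\left(83 \right)} = 29022 - 2 \cdot 83 \left(111 + 83\right) = 29022 - 2 \cdot 83 \cdot 194 = 29022 - 32204 = -3182$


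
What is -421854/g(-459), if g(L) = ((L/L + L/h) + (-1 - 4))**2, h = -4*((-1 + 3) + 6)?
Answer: -431978496/109561 ≈ -3942.8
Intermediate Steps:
h = -32 (h = -4*(2 + 6) = -4*8 = -32)
g(L) = (-4 - L/32)**2 (g(L) = ((L/L + L/(-32)) + (-1 - 4))**2 = ((1 + L*(-1/32)) - 5)**2 = ((1 - L/32) - 5)**2 = (-4 - L/32)**2)
-421854/g(-459) = -421854*1024/(128 - 459)**2 = -421854/((1/1024)*(-331)**2) = -421854/((1/1024)*109561) = -421854/109561/1024 = -421854*1024/109561 = -431978496/109561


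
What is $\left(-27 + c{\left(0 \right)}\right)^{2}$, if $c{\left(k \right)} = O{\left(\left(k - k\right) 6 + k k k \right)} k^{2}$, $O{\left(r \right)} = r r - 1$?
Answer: $729$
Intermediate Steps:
$O{\left(r \right)} = -1 + r^{2}$ ($O{\left(r \right)} = r^{2} - 1 = -1 + r^{2}$)
$c{\left(k \right)} = k^{2} \left(-1 + k^{6}\right)$ ($c{\left(k \right)} = \left(-1 + \left(\left(k - k\right) 6 + k k k\right)^{2}\right) k^{2} = \left(-1 + \left(0 \cdot 6 + k^{2} k\right)^{2}\right) k^{2} = \left(-1 + \left(0 + k^{3}\right)^{2}\right) k^{2} = \left(-1 + \left(k^{3}\right)^{2}\right) k^{2} = \left(-1 + k^{6}\right) k^{2} = k^{2} \left(-1 + k^{6}\right)$)
$\left(-27 + c{\left(0 \right)}\right)^{2} = \left(-27 + \left(0^{8} - 0^{2}\right)\right)^{2} = \left(-27 + \left(0 - 0\right)\right)^{2} = \left(-27 + \left(0 + 0\right)\right)^{2} = \left(-27 + 0\right)^{2} = \left(-27\right)^{2} = 729$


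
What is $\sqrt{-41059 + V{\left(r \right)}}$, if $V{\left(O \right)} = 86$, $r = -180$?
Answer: $i \sqrt{40973} \approx 202.42 i$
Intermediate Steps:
$\sqrt{-41059 + V{\left(r \right)}} = \sqrt{-41059 + 86} = \sqrt{-40973} = i \sqrt{40973}$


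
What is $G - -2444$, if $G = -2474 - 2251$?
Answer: $-2281$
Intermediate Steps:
$G = -4725$ ($G = -2474 - 2251 = -4725$)
$G - -2444 = -4725 - -2444 = -4725 + 2444 = -2281$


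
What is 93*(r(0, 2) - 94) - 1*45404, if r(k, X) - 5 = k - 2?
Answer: -53867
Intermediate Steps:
r(k, X) = 3 + k (r(k, X) = 5 + (k - 2) = 5 + (-2 + k) = 3 + k)
93*(r(0, 2) - 94) - 1*45404 = 93*((3 + 0) - 94) - 1*45404 = 93*(3 - 94) - 45404 = 93*(-91) - 45404 = -8463 - 45404 = -53867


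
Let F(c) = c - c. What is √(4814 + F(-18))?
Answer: √4814 ≈ 69.383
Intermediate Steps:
F(c) = 0
√(4814 + F(-18)) = √(4814 + 0) = √4814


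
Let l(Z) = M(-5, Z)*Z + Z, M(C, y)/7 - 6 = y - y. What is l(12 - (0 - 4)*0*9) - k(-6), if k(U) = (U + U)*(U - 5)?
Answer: 384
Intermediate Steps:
M(C, y) = 42 (M(C, y) = 42 + 7*(y - y) = 42 + 7*0 = 42 + 0 = 42)
k(U) = 2*U*(-5 + U) (k(U) = (2*U)*(-5 + U) = 2*U*(-5 + U))
l(Z) = 43*Z (l(Z) = 42*Z + Z = 43*Z)
l(12 - (0 - 4)*0*9) - k(-6) = 43*(12 - (0 - 4)*0*9) - 2*(-6)*(-5 - 6) = 43*(12 - (-4*0)*9) - 2*(-6)*(-11) = 43*(12 - 0*9) - 1*132 = 43*(12 - 1*0) - 132 = 43*(12 + 0) - 132 = 43*12 - 132 = 516 - 132 = 384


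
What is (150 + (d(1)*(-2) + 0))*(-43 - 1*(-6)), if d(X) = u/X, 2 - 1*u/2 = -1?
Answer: -5106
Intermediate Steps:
u = 6 (u = 4 - 2*(-1) = 4 + 2 = 6)
d(X) = 6/X
(150 + (d(1)*(-2) + 0))*(-43 - 1*(-6)) = (150 + ((6/1)*(-2) + 0))*(-43 - 1*(-6)) = (150 + ((6*1)*(-2) + 0))*(-43 + 6) = (150 + (6*(-2) + 0))*(-37) = (150 + (-12 + 0))*(-37) = (150 - 12)*(-37) = 138*(-37) = -5106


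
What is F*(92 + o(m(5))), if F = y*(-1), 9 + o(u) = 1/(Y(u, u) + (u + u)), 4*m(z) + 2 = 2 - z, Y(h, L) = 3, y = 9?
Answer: -765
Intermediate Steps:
m(z) = -z/4 (m(z) = -½ + (2 - z)/4 = -½ + (½ - z/4) = -z/4)
o(u) = -9 + 1/(3 + 2*u) (o(u) = -9 + 1/(3 + (u + u)) = -9 + 1/(3 + 2*u))
F = -9 (F = 9*(-1) = -9)
F*(92 + o(m(5))) = -9*(92 + 2*(-13 - (-9)*5/4)/(3 + 2*(-¼*5))) = -9*(92 + 2*(-13 - 9*(-5/4))/(3 + 2*(-5/4))) = -9*(92 + 2*(-13 + 45/4)/(3 - 5/2)) = -9*(92 + 2*(-7/4)/(½)) = -9*(92 + 2*2*(-7/4)) = -9*(92 - 7) = -9*85 = -765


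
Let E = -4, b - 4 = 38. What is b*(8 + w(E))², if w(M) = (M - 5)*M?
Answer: 81312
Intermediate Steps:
b = 42 (b = 4 + 38 = 42)
w(M) = M*(-5 + M) (w(M) = (-5 + M)*M = M*(-5 + M))
b*(8 + w(E))² = 42*(8 - 4*(-5 - 4))² = 42*(8 - 4*(-9))² = 42*(8 + 36)² = 42*44² = 42*1936 = 81312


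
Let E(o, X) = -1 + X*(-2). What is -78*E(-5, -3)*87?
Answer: -33930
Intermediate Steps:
E(o, X) = -1 - 2*X
-78*E(-5, -3)*87 = -78*(-1 - 2*(-3))*87 = -78*(-1 + 6)*87 = -78*5*87 = -390*87 = -33930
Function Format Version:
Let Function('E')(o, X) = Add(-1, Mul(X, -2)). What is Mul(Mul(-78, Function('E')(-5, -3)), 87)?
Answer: -33930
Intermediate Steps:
Function('E')(o, X) = Add(-1, Mul(-2, X))
Mul(Mul(-78, Function('E')(-5, -3)), 87) = Mul(Mul(-78, Add(-1, Mul(-2, -3))), 87) = Mul(Mul(-78, Add(-1, 6)), 87) = Mul(Mul(-78, 5), 87) = Mul(-390, 87) = -33930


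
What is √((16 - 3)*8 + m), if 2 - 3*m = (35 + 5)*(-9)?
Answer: √2022/3 ≈ 14.989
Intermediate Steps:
m = 362/3 (m = ⅔ - (35 + 5)*(-9)/3 = ⅔ - 40*(-9)/3 = ⅔ - ⅓*(-360) = ⅔ + 120 = 362/3 ≈ 120.67)
√((16 - 3)*8 + m) = √((16 - 3)*8 + 362/3) = √(13*8 + 362/3) = √(104 + 362/3) = √(674/3) = √2022/3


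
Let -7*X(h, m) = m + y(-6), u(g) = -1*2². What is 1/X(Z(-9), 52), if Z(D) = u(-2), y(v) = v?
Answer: -7/46 ≈ -0.15217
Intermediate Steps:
u(g) = -4 (u(g) = -1*4 = -4)
Z(D) = -4
X(h, m) = 6/7 - m/7 (X(h, m) = -(m - 6)/7 = -(-6 + m)/7 = 6/7 - m/7)
1/X(Z(-9), 52) = 1/(6/7 - ⅐*52) = 1/(6/7 - 52/7) = 1/(-46/7) = -7/46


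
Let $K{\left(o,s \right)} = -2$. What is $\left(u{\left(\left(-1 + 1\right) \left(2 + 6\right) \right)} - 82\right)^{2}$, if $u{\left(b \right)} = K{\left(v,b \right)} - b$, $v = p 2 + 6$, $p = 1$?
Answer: $7056$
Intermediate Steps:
$v = 8$ ($v = 1 \cdot 2 + 6 = 2 + 6 = 8$)
$u{\left(b \right)} = -2 - b$
$\left(u{\left(\left(-1 + 1\right) \left(2 + 6\right) \right)} - 82\right)^{2} = \left(\left(-2 - \left(-1 + 1\right) \left(2 + 6\right)\right) - 82\right)^{2} = \left(\left(-2 - 0 \cdot 8\right) - 82\right)^{2} = \left(\left(-2 - 0\right) - 82\right)^{2} = \left(\left(-2 + 0\right) - 82\right)^{2} = \left(-2 - 82\right)^{2} = \left(-84\right)^{2} = 7056$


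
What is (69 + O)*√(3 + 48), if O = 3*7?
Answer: 90*√51 ≈ 642.73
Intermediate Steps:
O = 21
(69 + O)*√(3 + 48) = (69 + 21)*√(3 + 48) = 90*√51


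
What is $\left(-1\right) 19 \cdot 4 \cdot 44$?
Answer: $-3344$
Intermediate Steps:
$\left(-1\right) 19 \cdot 4 \cdot 44 = \left(-19\right) 4 \cdot 44 = \left(-76\right) 44 = -3344$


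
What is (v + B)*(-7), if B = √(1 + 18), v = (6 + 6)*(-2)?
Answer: 168 - 7*√19 ≈ 137.49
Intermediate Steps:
v = -24 (v = 12*(-2) = -24)
B = √19 ≈ 4.3589
(v + B)*(-7) = (-24 + √19)*(-7) = 168 - 7*√19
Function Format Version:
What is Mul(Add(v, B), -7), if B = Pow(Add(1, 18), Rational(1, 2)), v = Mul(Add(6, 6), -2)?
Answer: Add(168, Mul(-7, Pow(19, Rational(1, 2)))) ≈ 137.49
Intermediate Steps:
v = -24 (v = Mul(12, -2) = -24)
B = Pow(19, Rational(1, 2)) ≈ 4.3589
Mul(Add(v, B), -7) = Mul(Add(-24, Pow(19, Rational(1, 2))), -7) = Add(168, Mul(-7, Pow(19, Rational(1, 2))))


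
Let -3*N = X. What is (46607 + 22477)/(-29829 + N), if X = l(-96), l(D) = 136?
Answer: -10908/4717 ≈ -2.3125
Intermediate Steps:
X = 136
N = -136/3 (N = -⅓*136 = -136/3 ≈ -45.333)
(46607 + 22477)/(-29829 + N) = (46607 + 22477)/(-29829 - 136/3) = 69084/(-89623/3) = 69084*(-3/89623) = -10908/4717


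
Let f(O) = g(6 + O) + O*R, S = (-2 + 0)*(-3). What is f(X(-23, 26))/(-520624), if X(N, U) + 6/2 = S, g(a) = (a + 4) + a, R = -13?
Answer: 17/520624 ≈ 3.2653e-5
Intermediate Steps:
S = 6 (S = -2*(-3) = 6)
g(a) = 4 + 2*a (g(a) = (4 + a) + a = 4 + 2*a)
X(N, U) = 3 (X(N, U) = -3 + 6 = 3)
f(O) = 16 - 11*O (f(O) = (4 + 2*(6 + O)) + O*(-13) = (4 + (12 + 2*O)) - 13*O = (16 + 2*O) - 13*O = 16 - 11*O)
f(X(-23, 26))/(-520624) = (16 - 11*3)/(-520624) = (16 - 33)*(-1/520624) = -17*(-1/520624) = 17/520624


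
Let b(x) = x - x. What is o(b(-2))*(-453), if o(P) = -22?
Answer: 9966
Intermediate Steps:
b(x) = 0
o(b(-2))*(-453) = -22*(-453) = 9966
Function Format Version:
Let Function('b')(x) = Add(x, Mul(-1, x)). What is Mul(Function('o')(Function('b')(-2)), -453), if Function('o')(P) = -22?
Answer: 9966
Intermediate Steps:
Function('b')(x) = 0
Mul(Function('o')(Function('b')(-2)), -453) = Mul(-22, -453) = 9966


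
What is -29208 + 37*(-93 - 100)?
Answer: -36349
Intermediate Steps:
-29208 + 37*(-93 - 100) = -29208 + 37*(-193) = -29208 - 7141 = -36349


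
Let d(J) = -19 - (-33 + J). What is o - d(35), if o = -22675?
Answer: -22654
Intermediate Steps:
d(J) = 14 - J (d(J) = -19 + (33 - J) = 14 - J)
o - d(35) = -22675 - (14 - 1*35) = -22675 - (14 - 35) = -22675 - 1*(-21) = -22675 + 21 = -22654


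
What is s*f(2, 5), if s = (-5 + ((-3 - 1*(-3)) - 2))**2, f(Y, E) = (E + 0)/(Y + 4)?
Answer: 245/6 ≈ 40.833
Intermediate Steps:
f(Y, E) = E/(4 + Y)
s = 49 (s = (-5 + ((-3 + 3) - 2))**2 = (-5 + (0 - 2))**2 = (-5 - 2)**2 = (-7)**2 = 49)
s*f(2, 5) = 49*(5/(4 + 2)) = 49*(5/6) = 245/6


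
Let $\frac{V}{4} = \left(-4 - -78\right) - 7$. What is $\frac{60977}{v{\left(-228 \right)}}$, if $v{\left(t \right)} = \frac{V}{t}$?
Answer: $- \frac{3475689}{67} \approx -51876.0$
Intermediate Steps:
$V = 268$ ($V = 4 \left(\left(-4 - -78\right) - 7\right) = 4 \left(\left(-4 + 78\right) - 7\right) = 4 \left(74 - 7\right) = 4 \cdot 67 = 268$)
$v{\left(t \right)} = \frac{268}{t}$
$\frac{60977}{v{\left(-228 \right)}} = \frac{60977}{268 \frac{1}{-228}} = \frac{60977}{268 \left(- \frac{1}{228}\right)} = \frac{60977}{- \frac{67}{57}} = 60977 \left(- \frac{57}{67}\right) = - \frac{3475689}{67}$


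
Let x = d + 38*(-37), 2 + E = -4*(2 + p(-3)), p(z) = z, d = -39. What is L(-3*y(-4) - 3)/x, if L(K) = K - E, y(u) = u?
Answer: -7/1445 ≈ -0.0048443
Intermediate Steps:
E = 2 (E = -2 - 4*(2 - 3) = -2 - 4*(-1) = -2 + 4 = 2)
L(K) = -2 + K (L(K) = K - 1*2 = K - 2 = -2 + K)
x = -1445 (x = -39 + 38*(-37) = -39 - 1406 = -1445)
L(-3*y(-4) - 3)/x = (-2 + (-3*(-4) - 3))/(-1445) = (-2 + (12 - 3))*(-1/1445) = (-2 + 9)*(-1/1445) = 7*(-1/1445) = -7/1445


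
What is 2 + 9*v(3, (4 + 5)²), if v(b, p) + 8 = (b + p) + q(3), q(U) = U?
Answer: 713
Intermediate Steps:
v(b, p) = -5 + b + p (v(b, p) = -8 + ((b + p) + 3) = -8 + (3 + b + p) = -5 + b + p)
2 + 9*v(3, (4 + 5)²) = 2 + 9*(-5 + 3 + (4 + 5)²) = 2 + 9*(-5 + 3 + 9²) = 2 + 9*(-5 + 3 + 81) = 2 + 9*79 = 2 + 711 = 713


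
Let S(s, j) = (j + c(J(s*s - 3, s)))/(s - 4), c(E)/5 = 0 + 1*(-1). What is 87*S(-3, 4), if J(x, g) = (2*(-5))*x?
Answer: 87/7 ≈ 12.429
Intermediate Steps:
J(x, g) = -10*x
c(E) = -5 (c(E) = 5*(0 + 1*(-1)) = 5*(0 - 1) = 5*(-1) = -5)
S(s, j) = (-5 + j)/(-4 + s) (S(s, j) = (j - 5)/(s - 4) = (-5 + j)/(-4 + s))
87*S(-3, 4) = 87*((-5 + 4)/(-4 - 3)) = 87*(-1/(-7)) = 87*(-⅐*(-1)) = 87*(⅐) = 87/7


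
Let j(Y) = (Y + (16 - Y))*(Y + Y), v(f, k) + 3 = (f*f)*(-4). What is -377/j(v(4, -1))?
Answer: 377/2144 ≈ 0.17584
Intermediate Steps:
v(f, k) = -3 - 4*f² (v(f, k) = -3 + (f*f)*(-4) = -3 + f²*(-4) = -3 - 4*f²)
j(Y) = 32*Y (j(Y) = 16*(2*Y) = 32*Y)
-377/j(v(4, -1)) = -377*1/(32*(-3 - 4*4²)) = -377*1/(32*(-3 - 4*16)) = -377*1/(32*(-3 - 64)) = -377/(32*(-67)) = -377/(-2144) = -377*(-1/2144) = 377/2144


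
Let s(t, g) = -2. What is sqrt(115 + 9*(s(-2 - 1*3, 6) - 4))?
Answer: sqrt(61) ≈ 7.8102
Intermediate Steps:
sqrt(115 + 9*(s(-2 - 1*3, 6) - 4)) = sqrt(115 + 9*(-2 - 4)) = sqrt(115 + 9*(-6)) = sqrt(115 - 54) = sqrt(61)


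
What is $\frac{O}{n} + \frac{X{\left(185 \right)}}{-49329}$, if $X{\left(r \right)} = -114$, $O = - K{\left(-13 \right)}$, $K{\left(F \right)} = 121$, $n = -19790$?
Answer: $\frac{2741623}{325406970} \approx 0.0084252$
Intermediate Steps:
$O = -121$ ($O = \left(-1\right) 121 = -121$)
$\frac{O}{n} + \frac{X{\left(185 \right)}}{-49329} = - \frac{121}{-19790} - \frac{114}{-49329} = \left(-121\right) \left(- \frac{1}{19790}\right) - - \frac{38}{16443} = \frac{121}{19790} + \frac{38}{16443} = \frac{2741623}{325406970}$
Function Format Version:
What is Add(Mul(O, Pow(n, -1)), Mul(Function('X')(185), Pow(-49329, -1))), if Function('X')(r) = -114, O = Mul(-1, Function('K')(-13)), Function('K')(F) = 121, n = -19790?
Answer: Rational(2741623, 325406970) ≈ 0.0084252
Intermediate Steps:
O = -121 (O = Mul(-1, 121) = -121)
Add(Mul(O, Pow(n, -1)), Mul(Function('X')(185), Pow(-49329, -1))) = Add(Mul(-121, Pow(-19790, -1)), Mul(-114, Pow(-49329, -1))) = Add(Mul(-121, Rational(-1, 19790)), Mul(-114, Rational(-1, 49329))) = Add(Rational(121, 19790), Rational(38, 16443)) = Rational(2741623, 325406970)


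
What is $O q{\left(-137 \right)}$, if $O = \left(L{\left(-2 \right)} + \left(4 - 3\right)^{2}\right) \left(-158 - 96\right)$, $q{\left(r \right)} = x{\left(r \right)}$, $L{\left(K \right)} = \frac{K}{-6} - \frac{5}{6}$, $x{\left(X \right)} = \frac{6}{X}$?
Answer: $\frac{762}{137} \approx 5.562$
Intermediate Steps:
$L{\left(K \right)} = - \frac{5}{6} - \frac{K}{6}$ ($L{\left(K \right)} = K \left(- \frac{1}{6}\right) - \frac{5}{6} = - \frac{K}{6} - \frac{5}{6} = - \frac{5}{6} - \frac{K}{6}$)
$q{\left(r \right)} = \frac{6}{r}$
$O = -127$ ($O = \left(\left(- \frac{5}{6} - - \frac{1}{3}\right) + \left(4 - 3\right)^{2}\right) \left(-158 - 96\right) = \left(\left(- \frac{5}{6} + \frac{1}{3}\right) + 1^{2}\right) \left(-254\right) = \left(- \frac{1}{2} + 1\right) \left(-254\right) = \frac{1}{2} \left(-254\right) = -127$)
$O q{\left(-137 \right)} = - 127 \frac{6}{-137} = - 127 \cdot 6 \left(- \frac{1}{137}\right) = \left(-127\right) \left(- \frac{6}{137}\right) = \frac{762}{137}$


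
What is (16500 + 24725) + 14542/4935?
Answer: 203459917/4935 ≈ 41228.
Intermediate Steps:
(16500 + 24725) + 14542/4935 = 41225 + 14542*(1/4935) = 41225 + 14542/4935 = 203459917/4935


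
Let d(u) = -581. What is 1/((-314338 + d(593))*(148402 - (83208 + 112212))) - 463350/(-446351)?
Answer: 6860759295932051/6609057456133242 ≈ 1.0381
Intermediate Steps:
1/((-314338 + d(593))*(148402 - (83208 + 112212))) - 463350/(-446351) = 1/((-314338 - 581)*(148402 - (83208 + 112212))) - 463350/(-446351) = 1/((-314919)*(148402 - 1*195420)) - 463350*(-1/446351) = -1/(314919*(148402 - 195420)) + 463350/446351 = -1/314919/(-47018) + 463350/446351 = -1/314919*(-1/47018) + 463350/446351 = 1/14806861542 + 463350/446351 = 6860759295932051/6609057456133242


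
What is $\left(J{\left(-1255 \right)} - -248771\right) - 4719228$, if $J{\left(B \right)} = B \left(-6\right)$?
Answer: $-4462927$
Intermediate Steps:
$J{\left(B \right)} = - 6 B$
$\left(J{\left(-1255 \right)} - -248771\right) - 4719228 = \left(\left(-6\right) \left(-1255\right) - -248771\right) - 4719228 = \left(7530 + 248771\right) - 4719228 = 256301 - 4719228 = -4462927$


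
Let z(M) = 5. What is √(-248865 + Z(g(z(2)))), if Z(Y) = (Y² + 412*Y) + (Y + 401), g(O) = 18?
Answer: I*√240706 ≈ 490.62*I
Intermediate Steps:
Z(Y) = 401 + Y² + 413*Y (Z(Y) = (Y² + 412*Y) + (401 + Y) = 401 + Y² + 413*Y)
√(-248865 + Z(g(z(2)))) = √(-248865 + (401 + 18² + 413*18)) = √(-248865 + (401 + 324 + 7434)) = √(-248865 + 8159) = √(-240706) = I*√240706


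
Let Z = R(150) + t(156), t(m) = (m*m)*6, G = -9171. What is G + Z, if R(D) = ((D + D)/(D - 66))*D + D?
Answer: 962715/7 ≈ 1.3753e+5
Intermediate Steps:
R(D) = D + 2*D²/(-66 + D) (R(D) = ((2*D)/(-66 + D))*D + D = (2*D/(-66 + D))*D + D = 2*D²/(-66 + D) + D = D + 2*D²/(-66 + D))
t(m) = 6*m² (t(m) = m²*6 = 6*m²)
Z = 1026912/7 (Z = 3*150*(-22 + 150)/(-66 + 150) + 6*156² = 3*150*128/84 + 6*24336 = 3*150*(1/84)*128 + 146016 = 4800/7 + 146016 = 1026912/7 ≈ 1.4670e+5)
G + Z = -9171 + 1026912/7 = 962715/7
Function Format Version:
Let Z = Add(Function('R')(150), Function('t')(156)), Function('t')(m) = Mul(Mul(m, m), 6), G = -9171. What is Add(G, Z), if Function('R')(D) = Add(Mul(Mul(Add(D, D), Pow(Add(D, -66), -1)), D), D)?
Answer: Rational(962715, 7) ≈ 1.3753e+5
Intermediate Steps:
Function('R')(D) = Add(D, Mul(2, Pow(D, 2), Pow(Add(-66, D), -1))) (Function('R')(D) = Add(Mul(Mul(Mul(2, D), Pow(Add(-66, D), -1)), D), D) = Add(Mul(Mul(2, D, Pow(Add(-66, D), -1)), D), D) = Add(Mul(2, Pow(D, 2), Pow(Add(-66, D), -1)), D) = Add(D, Mul(2, Pow(D, 2), Pow(Add(-66, D), -1))))
Function('t')(m) = Mul(6, Pow(m, 2)) (Function('t')(m) = Mul(Pow(m, 2), 6) = Mul(6, Pow(m, 2)))
Z = Rational(1026912, 7) (Z = Add(Mul(3, 150, Pow(Add(-66, 150), -1), Add(-22, 150)), Mul(6, Pow(156, 2))) = Add(Mul(3, 150, Pow(84, -1), 128), Mul(6, 24336)) = Add(Mul(3, 150, Rational(1, 84), 128), 146016) = Add(Rational(4800, 7), 146016) = Rational(1026912, 7) ≈ 1.4670e+5)
Add(G, Z) = Add(-9171, Rational(1026912, 7)) = Rational(962715, 7)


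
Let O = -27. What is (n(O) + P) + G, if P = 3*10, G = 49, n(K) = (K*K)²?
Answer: 531520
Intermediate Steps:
n(K) = K⁴ (n(K) = (K²)² = K⁴)
P = 30
(n(O) + P) + G = ((-27)⁴ + 30) + 49 = (531441 + 30) + 49 = 531471 + 49 = 531520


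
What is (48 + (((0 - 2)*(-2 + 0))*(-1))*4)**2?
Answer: 1024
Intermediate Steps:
(48 + (((0 - 2)*(-2 + 0))*(-1))*4)**2 = (48 + (-2*(-2)*(-1))*4)**2 = (48 + (4*(-1))*4)**2 = (48 - 4*4)**2 = (48 - 16)**2 = 32**2 = 1024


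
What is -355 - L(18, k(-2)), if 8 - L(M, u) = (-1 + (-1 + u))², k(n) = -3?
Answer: -338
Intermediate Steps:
L(M, u) = 8 - (-2 + u)² (L(M, u) = 8 - (-1 + (-1 + u))² = 8 - (-2 + u)²)
-355 - L(18, k(-2)) = -355 - (8 - (-2 - 3)²) = -355 - (8 - 1*(-5)²) = -355 - (8 - 1*25) = -355 - (8 - 25) = -355 - 1*(-17) = -355 + 17 = -338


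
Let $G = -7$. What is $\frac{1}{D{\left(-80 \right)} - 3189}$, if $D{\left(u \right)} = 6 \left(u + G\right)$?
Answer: $- \frac{1}{3711} \approx -0.00026947$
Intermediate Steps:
$D{\left(u \right)} = -42 + 6 u$ ($D{\left(u \right)} = 6 \left(u - 7\right) = 6 \left(-7 + u\right) = -42 + 6 u$)
$\frac{1}{D{\left(-80 \right)} - 3189} = \frac{1}{\left(-42 + 6 \left(-80\right)\right) - 3189} = \frac{1}{\left(-42 - 480\right) - 3189} = \frac{1}{-522 - 3189} = \frac{1}{-3711} = - \frac{1}{3711}$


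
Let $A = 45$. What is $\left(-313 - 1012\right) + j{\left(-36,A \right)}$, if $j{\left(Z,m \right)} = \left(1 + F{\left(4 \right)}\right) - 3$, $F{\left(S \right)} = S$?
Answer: $-1323$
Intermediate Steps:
$j{\left(Z,m \right)} = 2$ ($j{\left(Z,m \right)} = \left(1 + 4\right) - 3 = 5 - 3 = 2$)
$\left(-313 - 1012\right) + j{\left(-36,A \right)} = \left(-313 - 1012\right) + 2 = -1325 + 2 = -1323$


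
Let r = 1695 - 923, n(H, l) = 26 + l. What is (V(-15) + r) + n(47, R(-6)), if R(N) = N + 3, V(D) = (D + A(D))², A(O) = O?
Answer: 1695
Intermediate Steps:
V(D) = 4*D² (V(D) = (D + D)² = (2*D)² = 4*D²)
R(N) = 3 + N
r = 772
(V(-15) + r) + n(47, R(-6)) = (4*(-15)² + 772) + (26 + (3 - 6)) = (4*225 + 772) + (26 - 3) = (900 + 772) + 23 = 1672 + 23 = 1695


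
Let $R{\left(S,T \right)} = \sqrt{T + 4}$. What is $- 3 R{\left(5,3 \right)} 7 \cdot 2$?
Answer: $- 42 \sqrt{7} \approx -111.12$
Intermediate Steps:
$R{\left(S,T \right)} = \sqrt{4 + T}$
$- 3 R{\left(5,3 \right)} 7 \cdot 2 = - 3 \sqrt{4 + 3} \cdot 7 \cdot 2 = - 3 \sqrt{7} \cdot 7 \cdot 2 = - 3 \cdot 7 \sqrt{7} \cdot 2 = - 3 \cdot 14 \sqrt{7} = - 42 \sqrt{7}$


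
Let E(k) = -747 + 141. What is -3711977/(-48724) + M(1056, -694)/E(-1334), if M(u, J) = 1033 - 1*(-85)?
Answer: 1097492315/14763372 ≈ 74.339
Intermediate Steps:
M(u, J) = 1118 (M(u, J) = 1033 + 85 = 1118)
E(k) = -606
-3711977/(-48724) + M(1056, -694)/E(-1334) = -3711977/(-48724) + 1118/(-606) = -3711977*(-1/48724) + 1118*(-1/606) = 3711977/48724 - 559/303 = 1097492315/14763372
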